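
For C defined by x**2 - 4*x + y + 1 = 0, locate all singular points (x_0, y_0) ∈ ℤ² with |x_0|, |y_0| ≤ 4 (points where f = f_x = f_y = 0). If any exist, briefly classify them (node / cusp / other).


No singular points in the scanned grid; C is smooth there.

Compute partial derivatives:
  f_x = 2*x - 4.
  f_y = 1.
f_y = 1 is a nonzero constant, so f_y never vanishes: no point (x, y) can satisfy f = f_x = f_y = 0. In particular no (x, y) ∈ {−4, ..., 4}² is singular; the curve is smooth.


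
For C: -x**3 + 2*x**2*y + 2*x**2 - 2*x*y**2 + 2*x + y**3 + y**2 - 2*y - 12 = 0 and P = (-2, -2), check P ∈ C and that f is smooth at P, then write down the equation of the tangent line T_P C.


Tangent line at P: -10*x - 2*y - 24 = 0.

Step 1: f(-2, -2) = 0, so P lies on C.
Step 2: partial derivatives
  f_x(x, y) = -3*x**2 + 4*x*y + 4*x - 2*y**2 + 2, f_y(x, y) = 2*x**2 - 4*x*y + 3*y**2 + 2*y - 2.
  f_x(P) = -10, f_y(P) = -2 (gradient nonzero, so P is smooth).
Step 3: tangent line at P: -10·(x − -2) + -2·(y − -2) = 0.
Expanding: -10*x - 2*y - 24 = 0.


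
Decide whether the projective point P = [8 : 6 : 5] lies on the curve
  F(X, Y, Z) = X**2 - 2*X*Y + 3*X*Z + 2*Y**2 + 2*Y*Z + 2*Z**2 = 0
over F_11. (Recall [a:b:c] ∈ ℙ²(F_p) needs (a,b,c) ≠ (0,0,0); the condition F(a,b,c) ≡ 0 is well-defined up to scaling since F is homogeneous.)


F(8,6,5) ≡ 6 (mod 11); P is NOT on the curve.

Evaluate F(8, 6, 5) term-by-term (mod 11).
  X**2 ↦ 1·64·1·1 = 64
  -2*X*Y ↦ -2·8·6·1 = -96
  3*X*Z ↦ 3·8·1·5 = 120
  2*Y**2 ↦ 2·1·36·1 = 72
  2*Y*Z ↦ 2·1·6·5 = 60
  2*Z**2 ↦ 2·1·1·25 = 50
Sum: F(8, 6, 5) = (64) + (-96) + (120) + (72) + (60) + (50) = 270.
Reducing mod 11: 270 ≡ 6 (mod 11).
Since F(a, b, c) ≡ 6 ≠ 0 (mod 11), P does NOT lie on the curve.


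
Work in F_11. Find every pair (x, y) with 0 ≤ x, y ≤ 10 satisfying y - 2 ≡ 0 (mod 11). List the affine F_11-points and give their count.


Affine F_11-points: {(0, 2), (1, 2), (2, 2), (3, 2), (4, 2), (5, 2), (6, 2), (7, 2), (8, 2), (9, 2), (10, 2)}; count = 11.

For each of the 121 pairs (x, y) ∈ F_11², evaluate f(x, y) mod 11. Record the zeros.
  x = 0: [0↦9, 1↦10, 2↦0, 3↦1, 4↦2, 5↦3, 6↦4, 7↦5, 8↦6, 9↦7, 10↦8]  zeros at y ∈ {2}
  x = 1: [0↦9, 1↦10, 2↦0, 3↦1, 4↦2, 5↦3, 6↦4, 7↦5, 8↦6, 9↦7, 10↦8]  zeros at y ∈ {2}
  x = 2: [0↦9, 1↦10, 2↦0, 3↦1, 4↦2, 5↦3, 6↦4, 7↦5, 8↦6, 9↦7, 10↦8]  zeros at y ∈ {2}
  x = 3: [0↦9, 1↦10, 2↦0, 3↦1, 4↦2, 5↦3, 6↦4, 7↦5, 8↦6, 9↦7, 10↦8]  zeros at y ∈ {2}
  x = 4: [0↦9, 1↦10, 2↦0, 3↦1, 4↦2, 5↦3, 6↦4, 7↦5, 8↦6, 9↦7, 10↦8]  zeros at y ∈ {2}
  x = 5: [0↦9, 1↦10, 2↦0, 3↦1, 4↦2, 5↦3, 6↦4, 7↦5, 8↦6, 9↦7, 10↦8]  zeros at y ∈ {2}
  x = 6: [0↦9, 1↦10, 2↦0, 3↦1, 4↦2, 5↦3, 6↦4, 7↦5, 8↦6, 9↦7, 10↦8]  zeros at y ∈ {2}
  x = 7: [0↦9, 1↦10, 2↦0, 3↦1, 4↦2, 5↦3, 6↦4, 7↦5, 8↦6, 9↦7, 10↦8]  zeros at y ∈ {2}
  x = 8: [0↦9, 1↦10, 2↦0, 3↦1, 4↦2, 5↦3, 6↦4, 7↦5, 8↦6, 9↦7, 10↦8]  zeros at y ∈ {2}
  x = 9: [0↦9, 1↦10, 2↦0, 3↦1, 4↦2, 5↦3, 6↦4, 7↦5, 8↦6, 9↦7, 10↦8]  zeros at y ∈ {2}
  x = 10: [0↦9, 1↦10, 2↦0, 3↦1, 4↦2, 5↦3, 6↦4, 7↦5, 8↦6, 9↦7, 10↦8]  zeros at y ∈ {2}
Collecting zeros: affine points = {(0, 2), (1, 2), (2, 2), (3, 2), (4, 2), (5, 2), (6, 2), (7, 2), (8, 2), (9, 2), (10, 2)}.
Total count |C(F_11)_aff| = 11.


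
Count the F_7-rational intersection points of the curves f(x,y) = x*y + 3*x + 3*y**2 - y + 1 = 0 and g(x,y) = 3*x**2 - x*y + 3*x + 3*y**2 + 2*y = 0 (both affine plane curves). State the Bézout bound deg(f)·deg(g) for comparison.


Common zeros: ∅; count = 0; Bézout bound = 4.

deg(f) = 2, deg(g) = 2, so Bézout bound = 4.
Scan x ∈ F_7. For each x, list the y ∈ F_7 with f(x, y) ≡ 0 and those with g(x, y) ≡ 0 (mod 7); the common zeros in that column are the intersection.
  x = 0: f ≡ 0 at y ∈ ∅; g ≡ 0 at y ∈ {0, 4}; common: ∅.
  x = 1: f ≡ 0 at y ∈ {1, 6}; g ≡ 0 at y ∈ ∅; common: ∅.
  x = 2: f ≡ 0 at y ∈ {0, 2}; g ≡ 0 at y ∈ {1, 6}; common: ∅.
  x = 3: f ≡ 0 at y ∈ ∅; g ≡ 0 at y ∈ ∅; common: ∅.
  x = 4: f ≡ 0 at y ∈ {3}; g ≡ 0 at y ∈ ∅; common: ∅.
  x = 5: f ≡ 0 at y ∈ ∅; g ≡ 0 at y ∈ {4}; common: ∅.
  x = 6: f ≡ 0 at y ∈ {5}; g ≡ 0 at y ∈ {0, 6}; common: ∅.
Collecting: common zeros = ∅, so the count is 0.
Comparison with the Bézout bound: 0 ≤ 4 = deg(f)·deg(g), as expected for curves with no common component (the affine F_7-count falls short of the bound because intersections may lie at infinity, over extension fields, or carry multiplicity).


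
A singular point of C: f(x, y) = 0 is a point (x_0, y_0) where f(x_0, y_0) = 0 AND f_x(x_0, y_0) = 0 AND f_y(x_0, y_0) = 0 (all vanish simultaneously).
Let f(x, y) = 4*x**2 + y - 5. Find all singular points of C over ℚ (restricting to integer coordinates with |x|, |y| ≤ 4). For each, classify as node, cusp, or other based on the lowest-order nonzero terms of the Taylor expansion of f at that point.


No singular points in the scanned grid; C is smooth there.

Compute partial derivatives:
  f_x = 8*x.
  f_y = 1.
f_y = 1 is a nonzero constant, so f_y never vanishes: no point (x, y) can satisfy f = f_x = f_y = 0. In particular no (x, y) ∈ {−4, ..., 4}² is singular; the curve is smooth.


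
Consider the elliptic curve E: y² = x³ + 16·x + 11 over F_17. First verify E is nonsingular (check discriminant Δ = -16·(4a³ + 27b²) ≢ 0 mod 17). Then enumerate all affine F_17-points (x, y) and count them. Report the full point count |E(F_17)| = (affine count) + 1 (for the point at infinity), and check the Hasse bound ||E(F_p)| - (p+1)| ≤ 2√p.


Affine points = {(2, 0), (3, 1), (3, 16), (6, 0), (9, 0), (10, 7), (10, 10), (13, 6), (13, 11), (14, 2), (14, 15)}; affine count = 11; |E(F_17)| = 12.

Discriminant check: Δ ∝ 4a³ + 27b² = 4·16³ + 27·11² = 4·4096 + 27·121 ≡ 16 (mod 17). Nonzero ⇒ E is nonsingular.
For each x ∈ F_17, compute rhs = x³ + 16·x + 11 mod 17, then count y ∈ F_17 with y² ≡ rhs.
  x = 0: rhs = 11, matching y values: none (0 points).
  x = 1: rhs = 11, matching y values: none (0 points).
  x = 2: rhs = 0, matching y values: 0 (1 points).
  x = 3: rhs = 1, matching y values: 1, 16 (2 points).
  x = 4: rhs = 3, matching y values: none (0 points).
  x = 5: rhs = 12, matching y values: none (0 points).
  x = 6: rhs = 0, matching y values: 0 (1 points).
  x = 7: rhs = 7, matching y values: none (0 points).
  x = 8: rhs = 5, matching y values: none (0 points).
  x = 9: rhs = 0, matching y values: 0 (1 points).
  x = 10: rhs = 15, matching y values: 7, 10 (2 points).
  x = 11: rhs = 5, matching y values: none (0 points).
  x = 12: rhs = 10, matching y values: none (0 points).
  x = 13: rhs = 2, matching y values: 6, 11 (2 points).
  x = 14: rhs = 4, matching y values: 2, 15 (2 points).
  x = 15: rhs = 5, matching y values: none (0 points).
  x = 16: rhs = 11, matching y values: none (0 points).
Total affine count: 11.
Full point count |E(F_17)| = 11 + 1 = 12.
Hasse bound: |12 − (17+1)| = |-6| = 6 ≤ 2√17 ≈ 8.2462 ✓.


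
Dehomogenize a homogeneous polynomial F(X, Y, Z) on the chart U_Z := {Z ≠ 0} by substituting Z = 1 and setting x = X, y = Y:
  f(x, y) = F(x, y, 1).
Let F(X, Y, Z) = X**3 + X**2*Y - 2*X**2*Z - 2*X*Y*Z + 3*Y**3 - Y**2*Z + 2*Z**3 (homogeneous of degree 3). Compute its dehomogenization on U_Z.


f(x, y) = x**3 + x**2*y - 2*x**2 - 2*x*y + 3*y**3 - y**2 + 2

On U_Z we set Z = 1. Each monomial c·X^i·Y^j·Z^k in F becomes c·x^i·y^j·1^k = c·x^i·y^j.
Substituting Z = 1: F(X, Y, 1) = x**3 + x**2*y - 2*x**2 - 2*x*y + 3*y**3 - y**2 + 2.
Note: deg(f) ≤ deg(F) = 3; strict inequality happens when F is divisible by Z (lost terms).


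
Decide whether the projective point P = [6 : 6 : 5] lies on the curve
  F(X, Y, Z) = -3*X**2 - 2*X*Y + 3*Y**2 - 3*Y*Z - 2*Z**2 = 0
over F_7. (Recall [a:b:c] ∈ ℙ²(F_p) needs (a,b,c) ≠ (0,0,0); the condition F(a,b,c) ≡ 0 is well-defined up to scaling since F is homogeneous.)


F(6,6,5) ≡ 5 (mod 7); P is NOT on the curve.

Evaluate F(6, 6, 5) term-by-term (mod 7).
  -3*X**2 ↦ -3·36·1·1 = -108
  -2*X*Y ↦ -2·6·6·1 = -72
  3*Y**2 ↦ 3·1·36·1 = 108
  -3*Y*Z ↦ -3·1·6·5 = -90
  -2*Z**2 ↦ -2·1·1·25 = -50
Sum: F(6, 6, 5) = (-108) + (-72) + (108) + (-90) + (-50) = -212.
Reducing mod 7: -212 ≡ 5 (mod 7).
Since F(a, b, c) ≡ 5 ≠ 0 (mod 7), P does NOT lie on the curve.


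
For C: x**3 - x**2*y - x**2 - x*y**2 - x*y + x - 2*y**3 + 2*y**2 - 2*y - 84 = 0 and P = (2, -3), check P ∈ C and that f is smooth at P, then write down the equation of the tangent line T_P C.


Tangent line at P: 15*x - 62*y - 216 = 0.

Step 1: f(2, -3) = 0, so P lies on C.
Step 2: partial derivatives
  f_x(x, y) = 3*x**2 - 2*x*y - 2*x - y**2 - y + 1, f_y(x, y) = -x**2 - 2*x*y - x - 6*y**2 + 4*y - 2.
  f_x(P) = 15, f_y(P) = -62 (gradient nonzero, so P is smooth).
Step 3: tangent line at P: 15·(x − 2) + -62·(y − -3) = 0.
Expanding: 15*x - 62*y - 216 = 0.


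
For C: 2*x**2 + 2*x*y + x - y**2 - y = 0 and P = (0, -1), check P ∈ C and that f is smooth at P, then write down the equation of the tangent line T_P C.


Tangent line at P: -x + y + 1 = 0.

Step 1: f(0, -1) = 0, so P lies on C.
Step 2: partial derivatives
  f_x(x, y) = 4*x + 2*y + 1, f_y(x, y) = 2*x - 2*y - 1.
  f_x(P) = -1, f_y(P) = 1 (gradient nonzero, so P is smooth).
Step 3: tangent line at P: -1·(x − 0) + 1·(y − -1) = 0.
Expanding: -x + y + 1 = 0.


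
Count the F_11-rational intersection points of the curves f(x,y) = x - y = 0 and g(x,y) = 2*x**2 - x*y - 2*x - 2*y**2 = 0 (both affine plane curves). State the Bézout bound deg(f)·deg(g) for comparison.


Common zeros: {(0, 0), (9, 9)}; count = 2; Bézout bound = 2.

deg(f) = 1, deg(g) = 2, so Bézout bound = 2.
Scan x ∈ F_11. For each x, list the y ∈ F_11 with f(x, y) ≡ 0 and those with g(x, y) ≡ 0 (mod 11); the common zeros in that column are the intersection.
  x = 0: f ≡ 0 at y ∈ {0}; g ≡ 0 at y ∈ {0}; common: {0}.
  x = 1: f ≡ 0 at y ∈ {1}; g ≡ 0 at y ∈ {0, 5}; common: ∅.
  x = 2: f ≡ 0 at y ∈ {2}; g ≡ 0 at y ∈ {1, 9}; common: ∅.
  x = 3: f ≡ 0 at y ∈ {3}; g ≡ 0 at y ∈ ∅; common: ∅.
  x = 4: f ≡ 0 at y ∈ {4}; g ≡ 0 at y ∈ ∅; common: ∅.
  x = 5: f ≡ 0 at y ∈ {5}; g ≡ 0 at y ∈ {1, 2}; common: ∅.
  x = 6: f ≡ 0 at y ∈ {6}; g ≡ 0 at y ∈ ∅; common: ∅.
  x = 7: f ≡ 0 at y ∈ {7}; g ≡ 0 at y ∈ ∅; common: ∅.
  x = 8: f ≡ 0 at y ∈ {8}; g ≡ 0 at y ∈ {2, 5}; common: ∅.
  x = 9: f ≡ 0 at y ∈ {9}; g ≡ 0 at y ∈ {3, 9}; common: {9}.
  x = 10: f ≡ 0 at y ∈ {10}; g ≡ 0 at y ∈ {3}; common: ∅.
Collecting: common zeros = {(0, 0), (9, 9)}, so the count is 2.
Comparison with the Bézout bound: 2 ≤ 2 = deg(f)·deg(g), as expected for curves with no common component (the bound is attained).


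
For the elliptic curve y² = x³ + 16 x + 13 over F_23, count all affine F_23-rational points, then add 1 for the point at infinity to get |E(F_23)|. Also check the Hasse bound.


Affine points = {(0, 6), (0, 17), (4, 7), (4, 16), (6, 7), (6, 16), (7, 10), (7, 13), (8, 3), (8, 20), (9, 9), (9, 14), (10, 0), (11, 5), (11, 18), (12, 1), (12, 22), (13, 7), (13, 16), (16, 8), (16, 15), (17, 0), (19, 0)}; affine count = 23; |E(F_23)| = 24.

Discriminant check: Δ ∝ 4a³ + 27b² = 4·16³ + 27·13² = 4·4096 + 27·169 ≡ 17 (mod 23). Nonzero ⇒ E is nonsingular.
For each x ∈ F_23, compute rhs = x³ + 16·x + 13 mod 23, then count y ∈ F_23 with y² ≡ rhs.
  x = 0: rhs = 13, matching y values: 6, 17 (2 points).
  x = 1: rhs = 7, matching y values: none (0 points).
  x = 2: rhs = 7, matching y values: none (0 points).
  x = 3: rhs = 19, matching y values: none (0 points).
  x = 4: rhs = 3, matching y values: 7, 16 (2 points).
  x = 5: rhs = 11, matching y values: none (0 points).
  x = 6: rhs = 3, matching y values: 7, 16 (2 points).
  x = 7: rhs = 8, matching y values: 10, 13 (2 points).
  x = 8: rhs = 9, matching y values: 3, 20 (2 points).
  x = 9: rhs = 12, matching y values: 9, 14 (2 points).
  x = 10: rhs = 0, matching y values: 0 (1 points).
  x = 11: rhs = 2, matching y values: 5, 18 (2 points).
  x = 12: rhs = 1, matching y values: 1, 22 (2 points).
  x = 13: rhs = 3, matching y values: 7, 16 (2 points).
  x = 14: rhs = 14, matching y values: none (0 points).
  x = 15: rhs = 17, matching y values: none (0 points).
  x = 16: rhs = 18, matching y values: 8, 15 (2 points).
  x = 17: rhs = 0, matching y values: 0 (1 points).
  x = 18: rhs = 15, matching y values: none (0 points).
  x = 19: rhs = 0, matching y values: 0 (1 points).
  x = 20: rhs = 7, matching y values: none (0 points).
  x = 21: rhs = 19, matching y values: none (0 points).
  x = 22: rhs = 19, matching y values: none (0 points).
Total affine count: 23.
Full point count |E(F_23)| = 23 + 1 = 24.
Hasse bound: |24 − (23+1)| = |0| = 0 ≤ 2√23 ≈ 9.5917 ✓.


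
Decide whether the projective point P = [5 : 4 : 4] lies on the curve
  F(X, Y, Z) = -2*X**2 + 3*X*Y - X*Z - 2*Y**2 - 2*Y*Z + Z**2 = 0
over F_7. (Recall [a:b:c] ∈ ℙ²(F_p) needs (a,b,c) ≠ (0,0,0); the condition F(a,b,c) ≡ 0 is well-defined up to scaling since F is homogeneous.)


F(5,4,4) ≡ 5 (mod 7); P is NOT on the curve.

Evaluate F(5, 4, 4) term-by-term (mod 7).
  -2*X**2 ↦ -2·25·1·1 = -50
  3*X*Y ↦ 3·5·4·1 = 60
  -X*Z ↦ -1·5·1·4 = -20
  -2*Y**2 ↦ -2·1·16·1 = -32
  -2*Y*Z ↦ -2·1·4·4 = -32
  Z**2 ↦ 1·1·1·16 = 16
Sum: F(5, 4, 4) = (-50) + (60) + (-20) + (-32) + (-32) + (16) = -58.
Reducing mod 7: -58 ≡ 5 (mod 7).
Since F(a, b, c) ≡ 5 ≠ 0 (mod 7), P does NOT lie on the curve.


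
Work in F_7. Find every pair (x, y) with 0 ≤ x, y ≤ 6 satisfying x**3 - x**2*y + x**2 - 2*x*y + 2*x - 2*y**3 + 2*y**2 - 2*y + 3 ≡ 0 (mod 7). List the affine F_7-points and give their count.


Affine F_7-points: {(1, 0), (2, 5), (3, 1), (3, 3), (3, 4), (4, 0), (5, 1), (6, 1)}; count = 8.

For each of the 49 pairs (x, y) ∈ F_7², evaluate f(x, y) mod 7. Record the zeros.
  x = 0: [0↦3, 1↦1, 2↦5, 3↦3, 4↦4, 5↦3, 6↦2]  zeros at y ∈ ∅
  x = 1: [0↦0, 1↦2, 2↦3, 3↦5, 4↦3, 5↦6, 6↦2]  zeros at y ∈ {0}
  x = 2: [0↦5, 1↦2, 2↦5, 3↦2, 4↦2, 5↦0, 6↦5]  zeros at y ∈ {5}
  x = 3: [0↦3, 1↦0, 2↦3, 3↦0, 4↦0, 5↦5, 6↦3]  zeros at y ∈ {1, 3, 4}
  x = 4: [0↦0, 1↦2, 2↦3, 3↦5, 4↦3, 5↦6, 6↦2]  zeros at y ∈ {0}
  x = 5: [0↦2, 1↦0, 2↦4, 3↦2, 4↦3, 5↦2, 6↦1]  zeros at y ∈ {1}
  x = 6: [0↦1, 1↦0, 2↦5, 3↦4, 4↦6, 5↦6, 6↦6]  zeros at y ∈ {1}
Collecting zeros: affine points = {(1, 0), (2, 5), (3, 1), (3, 3), (3, 4), (4, 0), (5, 1), (6, 1)}.
Total count |C(F_7)_aff| = 8.


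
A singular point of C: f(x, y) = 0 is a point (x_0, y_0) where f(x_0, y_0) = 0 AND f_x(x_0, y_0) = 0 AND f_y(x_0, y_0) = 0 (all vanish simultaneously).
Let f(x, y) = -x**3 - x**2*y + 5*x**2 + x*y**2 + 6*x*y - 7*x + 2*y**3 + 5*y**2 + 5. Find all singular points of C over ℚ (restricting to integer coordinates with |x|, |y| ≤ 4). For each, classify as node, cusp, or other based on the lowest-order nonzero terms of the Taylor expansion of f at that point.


Singular points: {(2, -1)}; classification: cusp.

Compute partial derivatives:
  f_x = -3*x**2 - 2*x*y + 10*x + y**2 + 6*y - 7.
  f_y = -x**2 + 2*x*y + 6*x + 6*y**2 + 10*y.
Scan x_0 ∈ {−4, ..., 4}. For each x_0, f_y(x_0, y) is a polynomial in y; find its integer roots y ∈ {−4, ..., 4}, then test f_x and f at those candidates.
  x = -4: f_y(-4, y) = 6*y**2 + 2*y - 40; no integer root y with |y| ≤ 4.
  x = -3: f_y(-3, y) = 6*y**2 + 4*y - 27; no integer root y with |y| ≤ 4.
  x = -2: f_y(-2, y) = 6*y**2 + 6*y - 16; no integer root y with |y| ≤ 4.
  x = -1: f_y(-1, y) = 6*y**2 + 8*y - 7; no integer root y with |y| ≤ 4.
  x = 0: f_y(0, y) = 6*y**2 + 10*y; vanishes at y ∈ {0}. (0, 0): f_x = -7 ≠ 0.
  x = 1: f_y(1, y) = 6*y**2 + 12*y + 5; no integer root y with |y| ≤ 4.
  x = 2: f_y(2, y) = 6*y**2 + 14*y + 8; vanishes at y ∈ {-1}. (2, -1): f_x = 0, f = 0 — SINGULAR.
  x = 3: f_y(3, y) = 6*y**2 + 16*y + 9; no integer root y with |y| ≤ 4.
  x = 4: f_y(4, y) = 6*y**2 + 18*y + 8; no integer root y with |y| ≤ 4.
Only singular point on the grid: (2, -1).
Classify: substitute x = 2 + u, y = -1 + v and expand: f = -u**3 - u**2*v + u*v**2 + 2*v**3 + v**2.
No constant or linear terms (consistent with a singular point). Quadratic part: v**2. Cubic part: -u**3 - u**2*v + u*v**2 + 2*v**3.
The quadratic part v**2 is a perfect square, so there is a single (double) tangent line v = 0, i.e. y = -1. Restricting the cubic part to that line (v = 0) leaves -u**3 ≠ 0, so f is not divisible by v and the branch is v² ≈ u**3 to lowest order — this is a cusp.
Classification: cusp.


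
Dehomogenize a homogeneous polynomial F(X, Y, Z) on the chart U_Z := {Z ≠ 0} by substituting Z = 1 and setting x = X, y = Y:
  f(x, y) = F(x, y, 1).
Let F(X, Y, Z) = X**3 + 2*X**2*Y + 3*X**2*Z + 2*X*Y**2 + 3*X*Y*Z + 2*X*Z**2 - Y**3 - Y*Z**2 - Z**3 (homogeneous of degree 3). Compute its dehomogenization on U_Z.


f(x, y) = x**3 + 2*x**2*y + 3*x**2 + 2*x*y**2 + 3*x*y + 2*x - y**3 - y - 1

On U_Z we set Z = 1. Each monomial c·X^i·Y^j·Z^k in F becomes c·x^i·y^j·1^k = c·x^i·y^j.
Substituting Z = 1: F(X, Y, 1) = x**3 + 2*x**2*y + 3*x**2 + 2*x*y**2 + 3*x*y + 2*x - y**3 - y - 1.
Note: deg(f) ≤ deg(F) = 3; strict inequality happens when F is divisible by Z (lost terms).


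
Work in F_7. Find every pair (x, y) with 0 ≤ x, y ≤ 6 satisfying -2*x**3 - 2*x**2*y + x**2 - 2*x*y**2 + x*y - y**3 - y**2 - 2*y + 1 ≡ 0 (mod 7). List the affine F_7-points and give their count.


Affine F_7-points: {(1, 0), (1, 1), (1, 3), (2, 5), (2, 6), (5, 0)}; count = 6.

For each of the 49 pairs (x, y) ∈ F_7², evaluate f(x, y) mod 7. Record the zeros.
  x = 0: [0↦1, 1↦4, 2↦6, 3↦1, 4↦4, 5↦2, 6↦3]  zeros at y ∈ ∅
  x = 1: [0↦0, 1↦0, 2↦2, 3↦0, 4↦2, 5↦2, 6↦1]  zeros at y ∈ {0, 1, 3}
  x = 2: [0↦3, 1↦3, 2↦1, 3↦5, 4↦2, 5↦0, 6↦0]  zeros at y ∈ {5, 6}
  x = 3: [0↦5, 1↦1, 2↦5, 3↦4, 4↦6, 5↦5, 6↦2]  zeros at y ∈ ∅
  x = 4: [0↦1, 1↦3, 2↦2, 3↦6, 4↦2, 5↦5, 6↦2]  zeros at y ∈ ∅
  x = 5: [0↦0, 1↦4, 2↦1, 3↦6, 4↦6, 5↦2, 6↦2]  zeros at y ∈ {0}
  x = 6: [0↦4, 1↦6, 2↦4, 3↦6, 4↦6, 5↦5, 6↦4]  zeros at y ∈ ∅
Collecting zeros: affine points = {(1, 0), (1, 1), (1, 3), (2, 5), (2, 6), (5, 0)}.
Total count |C(F_7)_aff| = 6.


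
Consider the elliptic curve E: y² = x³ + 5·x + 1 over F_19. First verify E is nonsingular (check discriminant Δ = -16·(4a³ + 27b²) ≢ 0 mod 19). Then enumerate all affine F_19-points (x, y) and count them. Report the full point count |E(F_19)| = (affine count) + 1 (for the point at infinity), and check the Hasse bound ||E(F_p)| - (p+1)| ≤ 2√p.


Affine points = {(0, 1), (0, 18), (1, 8), (1, 11), (2, 0), (3, 9), (3, 10), (4, 3), (4, 16), (6, 0), (10, 5), (10, 14), (11, 0), (16, 4), (16, 15)}; affine count = 15; |E(F_19)| = 16.

Discriminant check: Δ ∝ 4a³ + 27b² = 4·5³ + 27·1² = 4·125 + 27·1 ≡ 14 (mod 19). Nonzero ⇒ E is nonsingular.
For each x ∈ F_19, compute rhs = x³ + 5·x + 1 mod 19, then count y ∈ F_19 with y² ≡ rhs.
  x = 0: rhs = 1, matching y values: 1, 18 (2 points).
  x = 1: rhs = 7, matching y values: 8, 11 (2 points).
  x = 2: rhs = 0, matching y values: 0 (1 points).
  x = 3: rhs = 5, matching y values: 9, 10 (2 points).
  x = 4: rhs = 9, matching y values: 3, 16 (2 points).
  x = 5: rhs = 18, matching y values: none (0 points).
  x = 6: rhs = 0, matching y values: 0 (1 points).
  x = 7: rhs = 18, matching y values: none (0 points).
  x = 8: rhs = 2, matching y values: none (0 points).
  x = 9: rhs = 15, matching y values: none (0 points).
  x = 10: rhs = 6, matching y values: 5, 14 (2 points).
  x = 11: rhs = 0, matching y values: 0 (1 points).
  x = 12: rhs = 3, matching y values: none (0 points).
  x = 13: rhs = 2, matching y values: none (0 points).
  x = 14: rhs = 3, matching y values: none (0 points).
  x = 15: rhs = 12, matching y values: none (0 points).
  x = 16: rhs = 16, matching y values: 4, 15 (2 points).
  x = 17: rhs = 2, matching y values: none (0 points).
  x = 18: rhs = 14, matching y values: none (0 points).
Total affine count: 15.
Full point count |E(F_19)| = 15 + 1 = 16.
Hasse bound: |16 − (19+1)| = |-4| = 4 ≤ 2√19 ≈ 8.7178 ✓.


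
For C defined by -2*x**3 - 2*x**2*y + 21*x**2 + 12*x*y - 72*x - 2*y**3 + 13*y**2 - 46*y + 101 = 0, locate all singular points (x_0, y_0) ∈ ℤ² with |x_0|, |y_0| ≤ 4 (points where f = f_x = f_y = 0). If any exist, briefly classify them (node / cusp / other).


Singular points: {(3, 2)}; classification: node.

Compute partial derivatives:
  f_x = -6*x**2 - 4*x*y + 42*x + 12*y - 72.
  f_y = -2*x**2 + 12*x - 6*y**2 + 26*y - 46.
Scan x_0 ∈ {−4, ..., 4}. For each x_0, f_y(x_0, y) is a polynomial in y; find its integer roots y ∈ {−4, ..., 4}, then test f_x and f at those candidates.
  x = -4: f_y(-4, y) = -6*y**2 + 26*y - 126; no integer root y with |y| ≤ 4.
  x = -3: f_y(-3, y) = -6*y**2 + 26*y - 100; no integer root y with |y| ≤ 4.
  x = -2: f_y(-2, y) = -6*y**2 + 26*y - 78; no integer root y with |y| ≤ 4.
  x = -1: f_y(-1, y) = -6*y**2 + 26*y - 60; no integer root y with |y| ≤ 4.
  x = 0: f_y(0, y) = -6*y**2 + 26*y - 46; no integer root y with |y| ≤ 4.
  x = 1: f_y(1, y) = -6*y**2 + 26*y - 36; no integer root y with |y| ≤ 4.
  x = 2: f_y(2, y) = -6*y**2 + 26*y - 30; no integer root y with |y| ≤ 4.
  x = 3: f_y(3, y) = -6*y**2 + 26*y - 28; vanishes at y ∈ {2}. (3, 2): f_x = 0, f = 0 — SINGULAR.
  x = 4: f_y(4, y) = -6*y**2 + 26*y - 30; no integer root y with |y| ≤ 4.
Only singular point on the grid: (3, 2).
Classify: substitute x = 3 + u, y = 2 + v and expand: f = -2*u**3 - 2*u**2*v - u**2 - 2*v**3 + v**2.
No constant or linear terms (consistent with a singular point). Quadratic part: -u**2 + v**2. Cubic part: -2*u**3 - 2*u**2*v - 2*v**3.
The quadratic part v**2 - u**2 = (v − u)(v + u) splits into two distinct linear factors, so there are two distinct tangent lines y − 2 = ±(x − 3) — this is a node (ordinary double point).
Classification: node.


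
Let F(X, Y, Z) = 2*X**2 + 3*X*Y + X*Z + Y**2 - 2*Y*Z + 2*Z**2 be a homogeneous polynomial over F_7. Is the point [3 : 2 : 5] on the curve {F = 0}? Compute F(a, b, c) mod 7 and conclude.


F(3,2,5) ≡ 1 (mod 7); P is NOT on the curve.

Evaluate F(3, 2, 5) term-by-term (mod 7).
  2*X**2 ↦ 2·9·1·1 = 18
  3*X*Y ↦ 3·3·2·1 = 18
  X*Z ↦ 1·3·1·5 = 15
  Y**2 ↦ 1·1·4·1 = 4
  -2*Y*Z ↦ -2·1·2·5 = -20
  2*Z**2 ↦ 2·1·1·25 = 50
Sum: F(3, 2, 5) = (18) + (18) + (15) + (4) + (-20) + (50) = 85.
Reducing mod 7: 85 ≡ 1 (mod 7).
Since F(a, b, c) ≡ 1 ≠ 0 (mod 7), P does NOT lie on the curve.


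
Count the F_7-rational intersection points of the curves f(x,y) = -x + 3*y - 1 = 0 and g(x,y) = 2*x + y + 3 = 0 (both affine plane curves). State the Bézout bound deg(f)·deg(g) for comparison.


Common zeros: ∅; count = 0; Bézout bound = 1.

deg(f) = 1, deg(g) = 1, so Bézout bound = 1.
Scan x ∈ F_7. For each x, list the y ∈ F_7 with f(x, y) ≡ 0 and those with g(x, y) ≡ 0 (mod 7); the common zeros in that column are the intersection.
  x = 0: f ≡ 0 at y ∈ {5}; g ≡ 0 at y ∈ {4}; common: ∅.
  x = 1: f ≡ 0 at y ∈ {3}; g ≡ 0 at y ∈ {2}; common: ∅.
  x = 2: f ≡ 0 at y ∈ {1}; g ≡ 0 at y ∈ {0}; common: ∅.
  x = 3: f ≡ 0 at y ∈ {6}; g ≡ 0 at y ∈ {5}; common: ∅.
  x = 4: f ≡ 0 at y ∈ {4}; g ≡ 0 at y ∈ {3}; common: ∅.
  x = 5: f ≡ 0 at y ∈ {2}; g ≡ 0 at y ∈ {1}; common: ∅.
  x = 6: f ≡ 0 at y ∈ {0}; g ≡ 0 at y ∈ {6}; common: ∅.
Collecting: common zeros = ∅, so the count is 0.
Comparison with the Bézout bound: 0 ≤ 1 = deg(f)·deg(g), as expected for curves with no common component (the affine F_7-count falls short of the bound because intersections may lie at infinity, over extension fields, or carry multiplicity).


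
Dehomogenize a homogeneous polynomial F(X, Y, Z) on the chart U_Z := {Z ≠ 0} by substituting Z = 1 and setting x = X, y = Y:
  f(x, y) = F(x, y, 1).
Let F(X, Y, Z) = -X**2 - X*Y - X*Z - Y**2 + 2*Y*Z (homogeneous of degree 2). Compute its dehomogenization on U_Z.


f(x, y) = -x**2 - x*y - x - y**2 + 2*y

On U_Z we set Z = 1. Each monomial c·X^i·Y^j·Z^k in F becomes c·x^i·y^j·1^k = c·x^i·y^j.
Substituting Z = 1: F(X, Y, 1) = -x**2 - x*y - x - y**2 + 2*y.
Note: deg(f) ≤ deg(F) = 2; strict inequality happens when F is divisible by Z (lost terms).


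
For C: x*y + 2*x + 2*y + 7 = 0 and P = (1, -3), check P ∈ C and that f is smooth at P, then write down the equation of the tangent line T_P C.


Tangent line at P: -x + 3*y + 10 = 0.

Step 1: f(1, -3) = 0, so P lies on C.
Step 2: partial derivatives
  f_x(x, y) = y + 2, f_y(x, y) = x + 2.
  f_x(P) = -1, f_y(P) = 3 (gradient nonzero, so P is smooth).
Step 3: tangent line at P: -1·(x − 1) + 3·(y − -3) = 0.
Expanding: -x + 3*y + 10 = 0.


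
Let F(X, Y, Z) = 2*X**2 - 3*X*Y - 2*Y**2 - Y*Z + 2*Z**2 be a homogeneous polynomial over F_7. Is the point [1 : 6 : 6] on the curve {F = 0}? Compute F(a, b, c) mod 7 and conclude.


F(1,6,6) ≡ 4 (mod 7); P is NOT on the curve.

Evaluate F(1, 6, 6) term-by-term (mod 7).
  2*X**2 ↦ 2·1·1·1 = 2
  -3*X*Y ↦ -3·1·6·1 = -18
  -2*Y**2 ↦ -2·1·36·1 = -72
  -Y*Z ↦ -1·1·6·6 = -36
  2*Z**2 ↦ 2·1·1·36 = 72
Sum: F(1, 6, 6) = (2) + (-18) + (-72) + (-36) + (72) = -52.
Reducing mod 7: -52 ≡ 4 (mod 7).
Since F(a, b, c) ≡ 4 ≠ 0 (mod 7), P does NOT lie on the curve.


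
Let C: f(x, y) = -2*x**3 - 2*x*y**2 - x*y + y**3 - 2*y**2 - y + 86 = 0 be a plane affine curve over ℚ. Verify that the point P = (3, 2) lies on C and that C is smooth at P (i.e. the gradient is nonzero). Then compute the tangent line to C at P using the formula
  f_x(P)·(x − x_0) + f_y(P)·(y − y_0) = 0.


Tangent line at P: -64*x - 24*y + 240 = 0.

Step 1: f(3, 2) = 0, so P lies on C.
Step 2: partial derivatives
  f_x(x, y) = -6*x**2 - 2*y**2 - y, f_y(x, y) = -4*x*y - x + 3*y**2 - 4*y - 1.
  f_x(P) = -64, f_y(P) = -24 (gradient nonzero, so P is smooth).
Step 3: tangent line at P: -64·(x − 3) + -24·(y − 2) = 0.
Expanding: -64*x - 24*y + 240 = 0.


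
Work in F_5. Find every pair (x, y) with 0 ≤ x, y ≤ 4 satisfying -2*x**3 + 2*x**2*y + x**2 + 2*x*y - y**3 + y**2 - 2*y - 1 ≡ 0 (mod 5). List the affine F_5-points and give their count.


Affine F_5-points: {(0, 3), (1, 1), (4, 1)}; count = 3.

For each of the 25 pairs (x, y) ∈ F_5², evaluate f(x, y) mod 5. Record the zeros.
  x = 0: [0↦4, 1↦2, 2↦1, 3↦0, 4↦3]  zeros at y ∈ {3}
  x = 1: [0↦3, 1↦0, 2↦3, 3↦1, 4↦3]  zeros at y ∈ {1}
  x = 2: [0↦2, 1↦2, 2↦3, 3↦4, 4↦4]  zeros at y ∈ ∅
  x = 3: [0↦4, 1↦1, 2↦4, 3↦2, 4↦4]  zeros at y ∈ ∅
  x = 4: [0↦2, 1↦0, 2↦4, 3↦3, 4↦1]  zeros at y ∈ {1}
Collecting zeros: affine points = {(0, 3), (1, 1), (4, 1)}.
Total count |C(F_5)_aff| = 3.


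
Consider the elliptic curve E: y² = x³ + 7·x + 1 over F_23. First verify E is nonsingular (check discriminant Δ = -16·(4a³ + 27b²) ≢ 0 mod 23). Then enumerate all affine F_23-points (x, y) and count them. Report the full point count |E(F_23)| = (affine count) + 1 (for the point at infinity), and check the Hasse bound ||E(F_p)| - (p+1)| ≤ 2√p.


Affine points = {(0, 1), (0, 22), (1, 3), (1, 20), (2, 0), (3, 7), (3, 16), (4, 1), (4, 22), (5, 0), (6, 11), (6, 12), (7, 5), (7, 18), (10, 6), (10, 17), (11, 11), (11, 12), (13, 9), (13, 14), (15, 10), (15, 13), (16, 0), (18, 5), (18, 18), (19, 1), (19, 22), (21, 5), (21, 18), (22, 4), (22, 19)}; affine count = 31; |E(F_23)| = 32.

Discriminant check: Δ ∝ 4a³ + 27b² = 4·7³ + 27·1² = 4·343 + 27·1 ≡ 19 (mod 23). Nonzero ⇒ E is nonsingular.
For each x ∈ F_23, compute rhs = x³ + 7·x + 1 mod 23, then count y ∈ F_23 with y² ≡ rhs.
  x = 0: rhs = 1, matching y values: 1, 22 (2 points).
  x = 1: rhs = 9, matching y values: 3, 20 (2 points).
  x = 2: rhs = 0, matching y values: 0 (1 points).
  x = 3: rhs = 3, matching y values: 7, 16 (2 points).
  x = 4: rhs = 1, matching y values: 1, 22 (2 points).
  x = 5: rhs = 0, matching y values: 0 (1 points).
  x = 6: rhs = 6, matching y values: 11, 12 (2 points).
  x = 7: rhs = 2, matching y values: 5, 18 (2 points).
  x = 8: rhs = 17, matching y values: none (0 points).
  x = 9: rhs = 11, matching y values: none (0 points).
  x = 10: rhs = 13, matching y values: 6, 17 (2 points).
  x = 11: rhs = 6, matching y values: 11, 12 (2 points).
  x = 12: rhs = 19, matching y values: none (0 points).
  x = 13: rhs = 12, matching y values: 9, 14 (2 points).
  x = 14: rhs = 14, matching y values: none (0 points).
  x = 15: rhs = 8, matching y values: 10, 13 (2 points).
  x = 16: rhs = 0, matching y values: 0 (1 points).
  x = 17: rhs = 19, matching y values: none (0 points).
  x = 18: rhs = 2, matching y values: 5, 18 (2 points).
  x = 19: rhs = 1, matching y values: 1, 22 (2 points).
  x = 20: rhs = 22, matching y values: none (0 points).
  x = 21: rhs = 2, matching y values: 5, 18 (2 points).
  x = 22: rhs = 16, matching y values: 4, 19 (2 points).
Total affine count: 31.
Full point count |E(F_23)| = 31 + 1 = 32.
Hasse bound: |32 − (23+1)| = |8| = 8 ≤ 2√23 ≈ 9.5917 ✓.


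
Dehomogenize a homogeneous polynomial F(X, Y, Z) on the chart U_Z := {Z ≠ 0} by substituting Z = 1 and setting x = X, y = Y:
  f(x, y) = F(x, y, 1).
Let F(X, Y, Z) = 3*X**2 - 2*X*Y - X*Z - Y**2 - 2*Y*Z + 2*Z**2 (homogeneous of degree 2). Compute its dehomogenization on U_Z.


f(x, y) = 3*x**2 - 2*x*y - x - y**2 - 2*y + 2

On U_Z we set Z = 1. Each monomial c·X^i·Y^j·Z^k in F becomes c·x^i·y^j·1^k = c·x^i·y^j.
Substituting Z = 1: F(X, Y, 1) = 3*x**2 - 2*x*y - x - y**2 - 2*y + 2.
Note: deg(f) ≤ deg(F) = 2; strict inequality happens when F is divisible by Z (lost terms).


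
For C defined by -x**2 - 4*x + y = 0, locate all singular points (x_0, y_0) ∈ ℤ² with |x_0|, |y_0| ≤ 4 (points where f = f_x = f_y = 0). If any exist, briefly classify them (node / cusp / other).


No singular points in the scanned grid; C is smooth there.

Compute partial derivatives:
  f_x = -2*x - 4.
  f_y = 1.
f_y = 1 is a nonzero constant, so f_y never vanishes: no point (x, y) can satisfy f = f_x = f_y = 0. In particular no (x, y) ∈ {−4, ..., 4}² is singular; the curve is smooth.


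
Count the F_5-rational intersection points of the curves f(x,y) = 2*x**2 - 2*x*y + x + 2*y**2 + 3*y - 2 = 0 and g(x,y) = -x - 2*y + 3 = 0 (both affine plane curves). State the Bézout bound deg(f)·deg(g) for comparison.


Common zeros: ∅; count = 0; Bézout bound = 2.

deg(f) = 2, deg(g) = 1, so Bézout bound = 2.
Scan x ∈ F_5. For each x, list the y ∈ F_5 with f(x, y) ≡ 0 and those with g(x, y) ≡ 0 (mod 5); the common zeros in that column are the intersection.
  x = 0: f ≡ 0 at y ∈ {3}; g ≡ 0 at y ∈ {4}; common: ∅.
  x = 1: f ≡ 0 at y ∈ ∅; g ≡ 0 at y ∈ {1}; common: ∅.
  x = 2: f ≡ 0 at y ∈ ∅; g ≡ 0 at y ∈ {3}; common: ∅.
  x = 3: f ≡ 0 at y ∈ ∅; g ≡ 0 at y ∈ {0}; common: ∅.
  x = 4: f ≡ 0 at y ∈ ∅; g ≡ 0 at y ∈ {2}; common: ∅.
Collecting: common zeros = ∅, so the count is 0.
Comparison with the Bézout bound: 0 ≤ 2 = deg(f)·deg(g), as expected for curves with no common component (the affine F_5-count falls short of the bound because intersections may lie at infinity, over extension fields, or carry multiplicity).


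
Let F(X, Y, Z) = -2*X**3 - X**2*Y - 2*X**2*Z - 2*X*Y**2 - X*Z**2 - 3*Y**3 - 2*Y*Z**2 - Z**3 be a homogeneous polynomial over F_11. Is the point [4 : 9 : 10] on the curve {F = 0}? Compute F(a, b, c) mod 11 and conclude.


F(4,9,10) ≡ 6 (mod 11); P is NOT on the curve.

Evaluate F(4, 9, 10) term-by-term (mod 11).
  -2*X**3 ↦ -2·64·1·1 = -128
  -X**2*Y ↦ -1·16·9·1 = -144
  -2*X**2*Z ↦ -2·16·1·10 = -320
  -2*X*Y**2 ↦ -2·4·81·1 = -648
  -X*Z**2 ↦ -1·4·1·100 = -400
  -3*Y**3 ↦ -3·1·729·1 = -2187
  -2*Y*Z**2 ↦ -2·1·9·100 = -1800
  -Z**3 ↦ -1·1·1·1000 = -1000
Sum: F(4, 9, 10) = (-128) + (-144) + (-320) + (-648) + (-400) + (-2187) + (-1800) + (-1000) = -6627.
Reducing mod 11: -6627 ≡ 6 (mod 11).
Since F(a, b, c) ≡ 6 ≠ 0 (mod 11), P does NOT lie on the curve.


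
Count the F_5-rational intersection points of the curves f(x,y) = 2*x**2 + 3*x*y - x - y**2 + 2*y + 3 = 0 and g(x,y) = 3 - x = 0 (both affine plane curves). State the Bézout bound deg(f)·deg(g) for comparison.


Common zeros: ∅; count = 0; Bézout bound = 2.

deg(f) = 2, deg(g) = 1, so Bézout bound = 2.
Scan x ∈ F_5. For each x, list the y ∈ F_5 with f(x, y) ≡ 0 and those with g(x, y) ≡ 0 (mod 5); the common zeros in that column are the intersection.
  x = 0: f ≡ 0 at y ∈ {3, 4}; g ≡ 0 at y ∈ ∅; common: ∅.
  x = 1: f ≡ 0 at y ∈ {2, 3}; g ≡ 0 at y ∈ ∅; common: ∅.
  x = 2: f ≡ 0 at y ∈ {4}; g ≡ 0 at y ∈ ∅; common: ∅.
  x = 3: f ≡ 0 at y ∈ ∅; g ≡ 0 at y ∈ {0, 1, 2, 3, 4}; common: ∅.
  x = 4: f ≡ 0 at y ∈ {2}; g ≡ 0 at y ∈ ∅; common: ∅.
Collecting: common zeros = ∅, so the count is 0.
Comparison with the Bézout bound: 0 ≤ 2 = deg(f)·deg(g), as expected for curves with no common component (the affine F_5-count falls short of the bound because intersections may lie at infinity, over extension fields, or carry multiplicity).


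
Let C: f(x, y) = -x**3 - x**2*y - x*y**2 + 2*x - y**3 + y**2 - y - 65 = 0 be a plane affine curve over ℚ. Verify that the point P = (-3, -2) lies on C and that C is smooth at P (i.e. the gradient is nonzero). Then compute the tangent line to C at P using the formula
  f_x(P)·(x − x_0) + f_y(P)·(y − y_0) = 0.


Tangent line at P: -41*x - 38*y - 199 = 0.

Step 1: f(-3, -2) = 0, so P lies on C.
Step 2: partial derivatives
  f_x(x, y) = -3*x**2 - 2*x*y - y**2 + 2, f_y(x, y) = -x**2 - 2*x*y - 3*y**2 + 2*y - 1.
  f_x(P) = -41, f_y(P) = -38 (gradient nonzero, so P is smooth).
Step 3: tangent line at P: -41·(x − -3) + -38·(y − -2) = 0.
Expanding: -41*x - 38*y - 199 = 0.


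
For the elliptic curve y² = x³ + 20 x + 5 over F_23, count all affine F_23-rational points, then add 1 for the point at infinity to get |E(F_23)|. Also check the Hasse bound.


Affine points = {(1, 7), (1, 16), (3, 0), (5, 0), (10, 3), (10, 20), (12, 8), (12, 15), (13, 1), (13, 22), (14, 4), (14, 19), (15, 0), (21, 7), (21, 16)}; affine count = 15; |E(F_23)| = 16.

Discriminant check: Δ ∝ 4a³ + 27b² = 4·20³ + 27·5² = 4·8000 + 27·25 ≡ 15 (mod 23). Nonzero ⇒ E is nonsingular.
For each x ∈ F_23, compute rhs = x³ + 20·x + 5 mod 23, then count y ∈ F_23 with y² ≡ rhs.
  x = 0: rhs = 5, matching y values: none (0 points).
  x = 1: rhs = 3, matching y values: 7, 16 (2 points).
  x = 2: rhs = 7, matching y values: none (0 points).
  x = 3: rhs = 0, matching y values: 0 (1 points).
  x = 4: rhs = 11, matching y values: none (0 points).
  x = 5: rhs = 0, matching y values: 0 (1 points).
  x = 6: rhs = 19, matching y values: none (0 points).
  x = 7: rhs = 5, matching y values: none (0 points).
  x = 8: rhs = 10, matching y values: none (0 points).
  x = 9: rhs = 17, matching y values: none (0 points).
  x = 10: rhs = 9, matching y values: 3, 20 (2 points).
  x = 11: rhs = 15, matching y values: none (0 points).
  x = 12: rhs = 18, matching y values: 8, 15 (2 points).
  x = 13: rhs = 1, matching y values: 1, 22 (2 points).
  x = 14: rhs = 16, matching y values: 4, 19 (2 points).
  x = 15: rhs = 0, matching y values: 0 (1 points).
  x = 16: rhs = 5, matching y values: none (0 points).
  x = 17: rhs = 14, matching y values: none (0 points).
  x = 18: rhs = 10, matching y values: none (0 points).
  x = 19: rhs = 22, matching y values: none (0 points).
  x = 20: rhs = 10, matching y values: none (0 points).
  x = 21: rhs = 3, matching y values: 7, 16 (2 points).
  x = 22: rhs = 7, matching y values: none (0 points).
Total affine count: 15.
Full point count |E(F_23)| = 15 + 1 = 16.
Hasse bound: |16 − (23+1)| = |-8| = 8 ≤ 2√23 ≈ 9.5917 ✓.


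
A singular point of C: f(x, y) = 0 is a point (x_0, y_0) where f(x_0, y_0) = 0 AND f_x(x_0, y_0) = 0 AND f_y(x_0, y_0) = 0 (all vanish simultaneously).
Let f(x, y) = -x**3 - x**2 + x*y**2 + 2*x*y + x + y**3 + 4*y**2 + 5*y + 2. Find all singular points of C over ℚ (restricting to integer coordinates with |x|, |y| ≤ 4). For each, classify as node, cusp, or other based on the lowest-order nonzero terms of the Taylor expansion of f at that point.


Singular points: {(0, -1)}; classification: node.

Compute partial derivatives:
  f_x = -3*x**2 - 2*x + y**2 + 2*y + 1.
  f_y = 2*x*y + 2*x + 3*y**2 + 8*y + 5.
Scan x_0 ∈ {−4, ..., 4}. For each x_0, f_y(x_0, y) is a polynomial in y; find its integer roots y ∈ {−4, ..., 4}, then test f_x and f at those candidates.
  x = -4: f_y(-4, y) = 3*y**2 - 3; vanishes at y ∈ {-1, 1}. (-4, -1): f_x = -40 ≠ 0; (-4, 1): f_x = -36 ≠ 0.
  x = -3: f_y(-3, y) = 3*y**2 + 2*y - 1; vanishes at y ∈ {-1}. (-3, -1): f_x = -21 ≠ 0.
  x = -2: f_y(-2, y) = 3*y**2 + 4*y + 1; vanishes at y ∈ {-1}. (-2, -1): f_x = -8 ≠ 0.
  x = -1: f_y(-1, y) = 3*y**2 + 6*y + 3; vanishes at y ∈ {-1}. (-1, -1): f_x = -1 ≠ 0.
  x = 0: f_y(0, y) = 3*y**2 + 8*y + 5; vanishes at y ∈ {-1}. (0, -1): f_x = 0, f = 0 — SINGULAR.
  x = 1: f_y(1, y) = 3*y**2 + 10*y + 7; vanishes at y ∈ {-1}. (1, -1): f_x = -5 ≠ 0.
  x = 2: f_y(2, y) = 3*y**2 + 12*y + 9; vanishes at y ∈ {-3, -1}. (2, -3): f_x = -12 ≠ 0; (2, -1): f_x = -16 ≠ 0.
  x = 3: f_y(3, y) = 3*y**2 + 14*y + 11; vanishes at y ∈ {-1}. (3, -1): f_x = -33 ≠ 0.
  x = 4: f_y(4, y) = 3*y**2 + 16*y + 13; vanishes at y ∈ {-1}. (4, -1): f_x = -56 ≠ 0.
Only singular point on the grid: (0, -1).
Classify: substitute x = 0 + u, y = -1 + v and expand: f = -u**3 - u**2 + u*v**2 + v**3 + v**2.
No constant or linear terms (consistent with a singular point). Quadratic part: -u**2 + v**2. Cubic part: -u**3 + u*v**2 + v**3.
The quadratic part v**2 - u**2 = (v − u)(v + u) splits into two distinct linear factors, so there are two distinct tangent lines y − -1 = ±(x − 0) — this is a node (ordinary double point).
Classification: node.


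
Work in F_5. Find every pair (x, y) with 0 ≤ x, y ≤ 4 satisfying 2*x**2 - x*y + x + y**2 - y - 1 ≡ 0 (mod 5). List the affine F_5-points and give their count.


Affine F_5-points: {(0, 3), (1, 3), (1, 4), (3, 0), (3, 4), (4, 0)}; count = 6.

For each of the 25 pairs (x, y) ∈ F_5², evaluate f(x, y) mod 5. Record the zeros.
  x = 0: [0↦4, 1↦4, 2↦1, 3↦0, 4↦1]  zeros at y ∈ {3}
  x = 1: [0↦2, 1↦1, 2↦2, 3↦0, 4↦0]  zeros at y ∈ {3, 4}
  x = 2: [0↦4, 1↦2, 2↦2, 3↦4, 4↦3]  zeros at y ∈ ∅
  x = 3: [0↦0, 1↦2, 2↦1, 3↦2, 4↦0]  zeros at y ∈ {0, 4}
  x = 4: [0↦0, 1↦1, 2↦4, 3↦4, 4↦1]  zeros at y ∈ {0}
Collecting zeros: affine points = {(0, 3), (1, 3), (1, 4), (3, 0), (3, 4), (4, 0)}.
Total count |C(F_5)_aff| = 6.


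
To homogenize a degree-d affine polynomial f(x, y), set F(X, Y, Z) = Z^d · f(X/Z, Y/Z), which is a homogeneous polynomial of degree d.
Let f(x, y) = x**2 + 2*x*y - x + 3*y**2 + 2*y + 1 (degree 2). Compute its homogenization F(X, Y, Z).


F(X, Y, Z) = X**2 + 2*X*Y - X*Z + 3*Y**2 + 2*Y*Z + Z**2

deg(f) = 2.
Substitute x = X/Z, y = Y/Z into f, then multiply by Z^2.
  monomial 1·x^2·y^0 ↦ 1·X^2·Y^0·Z^0.
  monomial 2·x^1·y^1 ↦ 2·X^1·Y^1·Z^0.
  monomial -1·x^1·y^0 ↦ -1·X^1·Y^0·Z^1.
  monomial 3·x^0·y^2 ↦ 3·X^0·Y^2·Z^0.
  monomial 2·x^0·y^1 ↦ 2·X^0·Y^1·Z^1.
  monomial 1·x^0·y^0 ↦ 1·X^0·Y^0·Z^2.
Collecting: F(X, Y, Z) = X**2 + 2*X*Y - X*Z + 3*Y**2 + 2*Y*Z + Z**2.


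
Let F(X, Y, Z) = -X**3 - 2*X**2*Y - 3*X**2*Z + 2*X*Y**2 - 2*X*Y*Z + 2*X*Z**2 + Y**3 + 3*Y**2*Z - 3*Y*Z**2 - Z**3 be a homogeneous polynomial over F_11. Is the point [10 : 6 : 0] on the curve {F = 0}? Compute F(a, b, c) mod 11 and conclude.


F(10,6,0) ≡ 1 (mod 11); P is NOT on the curve.

Evaluate F(10, 6, 0) term-by-term (mod 11).
  -X**3 ↦ -1·1000·1·1 = -1000
  -2*X**2*Y ↦ -2·100·6·1 = -1200
  -3*X**2*Z ↦ -3·100·1·0 = 0
  2*X*Y**2 ↦ 2·10·36·1 = 720
  -2*X*Y*Z ↦ -2·10·6·0 = 0
  2*X*Z**2 ↦ 2·10·1·0 = 0
  Y**3 ↦ 1·1·216·1 = 216
  3*Y**2*Z ↦ 3·1·36·0 = 0
  -3*Y*Z**2 ↦ -3·1·6·0 = 0
  -Z**3 ↦ -1·1·1·0 = 0
Sum: F(10, 6, 0) = (-1000) + (-1200) + (0) + (720) + (0) + (0) + (216) + (0) + (0) + (0) = -1264.
Reducing mod 11: -1264 ≡ 1 (mod 11).
Since F(a, b, c) ≡ 1 ≠ 0 (mod 11), P does NOT lie on the curve.
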